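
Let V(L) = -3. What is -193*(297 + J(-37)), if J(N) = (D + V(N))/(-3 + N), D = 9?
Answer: -1145841/20 ≈ -57292.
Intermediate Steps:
J(N) = 6/(-3 + N) (J(N) = (9 - 3)/(-3 + N) = 6/(-3 + N))
-193*(297 + J(-37)) = -193*(297 + 6/(-3 - 37)) = -193*(297 + 6/(-40)) = -193*(297 + 6*(-1/40)) = -193*(297 - 3/20) = -193*5937/20 = -1145841/20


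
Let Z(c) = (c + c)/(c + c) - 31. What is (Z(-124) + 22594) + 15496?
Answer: 38060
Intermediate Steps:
Z(c) = -30 (Z(c) = (2*c)/((2*c)) - 31 = (2*c)*(1/(2*c)) - 31 = 1 - 31 = -30)
(Z(-124) + 22594) + 15496 = (-30 + 22594) + 15496 = 22564 + 15496 = 38060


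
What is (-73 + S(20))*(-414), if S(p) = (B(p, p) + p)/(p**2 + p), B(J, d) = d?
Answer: 211278/7 ≈ 30183.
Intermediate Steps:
S(p) = 2*p/(p + p**2) (S(p) = (p + p)/(p**2 + p) = (2*p)/(p + p**2) = 2*p/(p + p**2))
(-73 + S(20))*(-414) = (-73 + 2/(1 + 20))*(-414) = (-73 + 2/21)*(-414) = -1531/21*(-414) = 211278/7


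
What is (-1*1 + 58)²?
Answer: 3249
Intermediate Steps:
(-1*1 + 58)² = (-1 + 58)² = 57² = 3249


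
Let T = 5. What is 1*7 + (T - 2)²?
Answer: 16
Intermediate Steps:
1*7 + (T - 2)² = 1*7 + (5 - 2)² = 7 + 3² = 7 + 9 = 16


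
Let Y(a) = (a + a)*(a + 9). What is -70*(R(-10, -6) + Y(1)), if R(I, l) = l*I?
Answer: -5600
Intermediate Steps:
R(I, l) = I*l
Y(a) = 2*a*(9 + a) (Y(a) = (2*a)*(9 + a) = 2*a*(9 + a))
-70*(R(-10, -6) + Y(1)) = -70*(-10*(-6) + 2*1*(9 + 1)) = -70*(60 + 2*1*10) = -70*(60 + 20) = -70*80 = -5600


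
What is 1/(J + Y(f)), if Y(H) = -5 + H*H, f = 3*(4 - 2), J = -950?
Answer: -1/919 ≈ -0.0010881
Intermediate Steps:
f = 6 (f = 3*2 = 6)
Y(H) = -5 + H**2
1/(J + Y(f)) = 1/(-950 + (-5 + 6**2)) = 1/(-950 + (-5 + 36)) = 1/(-950 + 31) = 1/(-919) = -1/919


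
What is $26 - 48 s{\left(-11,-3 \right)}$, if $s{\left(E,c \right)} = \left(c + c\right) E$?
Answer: $-3142$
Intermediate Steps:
$s{\left(E,c \right)} = 2 E c$ ($s{\left(E,c \right)} = 2 c E = 2 E c$)
$26 - 48 s{\left(-11,-3 \right)} = 26 - 48 \cdot 2 \left(-11\right) \left(-3\right) = 26 - 3168 = -3142$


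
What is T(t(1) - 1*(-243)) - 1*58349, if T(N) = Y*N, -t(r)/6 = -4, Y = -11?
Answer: -61286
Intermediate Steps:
t(r) = 24 (t(r) = -6*(-4) = 24)
T(N) = -11*N
T(t(1) - 1*(-243)) - 1*58349 = -11*(24 - 1*(-243)) - 1*58349 = -11*(24 + 243) - 58349 = -11*267 - 58349 = -2937 - 58349 = -61286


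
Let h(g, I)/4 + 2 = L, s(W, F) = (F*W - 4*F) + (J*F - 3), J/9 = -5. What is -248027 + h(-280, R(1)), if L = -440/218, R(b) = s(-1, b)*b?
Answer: -27036695/109 ≈ -2.4804e+5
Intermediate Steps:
J = -45 (J = 9*(-5) = -45)
s(W, F) = -3 - 49*F + F*W (s(W, F) = (F*W - 4*F) + (-45*F - 3) = (-4*F + F*W) + (-3 - 45*F) = -3 - 49*F + F*W)
R(b) = b*(-3 - 50*b) (R(b) = (-3 - 49*b + b*(-1))*b = (-3 - 49*b - b)*b = (-3 - 50*b)*b = b*(-3 - 50*b))
L = -220/109 (L = -440*1/218 = -220/109 ≈ -2.0183)
h(g, I) = -1752/109 (h(g, I) = -8 + 4*(-220/109) = -8 - 880/109 = -1752/109)
-248027 + h(-280, R(1)) = -248027 - 1752/109 = -27036695/109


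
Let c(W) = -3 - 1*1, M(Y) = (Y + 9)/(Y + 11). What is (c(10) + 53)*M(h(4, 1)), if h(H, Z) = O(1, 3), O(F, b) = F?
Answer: 245/6 ≈ 40.833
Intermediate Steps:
h(H, Z) = 1
M(Y) = (9 + Y)/(11 + Y)
c(W) = -4 (c(W) = -3 - 1 = -4)
(c(10) + 53)*M(h(4, 1)) = (-4 + 53)*((9 + 1)/(11 + 1)) = 49*(10/12) = 49*((1/12)*10) = 49*(⅚) = 245/6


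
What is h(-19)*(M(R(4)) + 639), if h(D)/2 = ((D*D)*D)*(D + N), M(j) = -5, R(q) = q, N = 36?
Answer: -147852604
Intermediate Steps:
h(D) = 2*D³*(36 + D) (h(D) = 2*(((D*D)*D)*(D + 36)) = 2*((D²*D)*(36 + D)) = 2*(D³*(36 + D)) = 2*D³*(36 + D))
h(-19)*(M(R(4)) + 639) = (2*(-19)³*(36 - 19))*(-5 + 639) = (2*(-6859)*17)*634 = -233206*634 = -147852604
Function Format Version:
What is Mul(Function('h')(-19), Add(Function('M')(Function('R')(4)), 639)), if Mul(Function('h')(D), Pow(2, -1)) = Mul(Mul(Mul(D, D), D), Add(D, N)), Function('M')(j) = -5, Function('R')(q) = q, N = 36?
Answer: -147852604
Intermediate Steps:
Function('h')(D) = Mul(2, Pow(D, 3), Add(36, D)) (Function('h')(D) = Mul(2, Mul(Mul(Mul(D, D), D), Add(D, 36))) = Mul(2, Mul(Mul(Pow(D, 2), D), Add(36, D))) = Mul(2, Mul(Pow(D, 3), Add(36, D))) = Mul(2, Pow(D, 3), Add(36, D)))
Mul(Function('h')(-19), Add(Function('M')(Function('R')(4)), 639)) = Mul(Mul(2, Pow(-19, 3), Add(36, -19)), Add(-5, 639)) = Mul(Mul(2, -6859, 17), 634) = Mul(-233206, 634) = -147852604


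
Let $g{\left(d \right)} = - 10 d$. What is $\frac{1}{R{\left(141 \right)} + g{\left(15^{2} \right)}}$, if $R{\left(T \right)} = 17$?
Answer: $- \frac{1}{2233} \approx -0.00044783$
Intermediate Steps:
$\frac{1}{R{\left(141 \right)} + g{\left(15^{2} \right)}} = \frac{1}{17 - 10 \cdot 15^{2}} = \frac{1}{17 - 2250} = \frac{1}{-2233} = - \frac{1}{2233}$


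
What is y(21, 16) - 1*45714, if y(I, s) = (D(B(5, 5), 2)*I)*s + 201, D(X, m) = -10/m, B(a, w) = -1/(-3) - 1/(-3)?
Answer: -47193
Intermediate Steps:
B(a, w) = ⅔ (B(a, w) = -1*(-⅓) - 1*(-⅓) = ⅓ + ⅓ = ⅔)
y(I, s) = 201 - 5*I*s (y(I, s) = ((-10/2)*I)*s + 201 = ((-10*½)*I)*s + 201 = (-5*I)*s + 201 = -5*I*s + 201 = 201 - 5*I*s)
y(21, 16) - 1*45714 = (201 - 5*21*16) - 1*45714 = (201 - 1680) - 45714 = -1479 - 45714 = -47193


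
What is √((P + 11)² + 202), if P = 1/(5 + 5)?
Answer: √32521/10 ≈ 18.034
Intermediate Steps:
P = ⅒ (P = 1/10 = ⅒ ≈ 0.10000)
√((P + 11)² + 202) = √((⅒ + 11)² + 202) = √((111/10)² + 202) = √(12321/100 + 202) = √(32521/100) = √32521/10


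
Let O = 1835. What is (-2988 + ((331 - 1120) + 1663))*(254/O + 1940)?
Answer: -7526165556/1835 ≈ -4.1015e+6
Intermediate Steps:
(-2988 + ((331 - 1120) + 1663))*(254/O + 1940) = (-2988 + ((331 - 1120) + 1663))*(254/1835 + 1940) = (-2988 + (-789 + 1663))*(254*(1/1835) + 1940) = (-2988 + 874)*(254/1835 + 1940) = -2114*3560154/1835 = -7526165556/1835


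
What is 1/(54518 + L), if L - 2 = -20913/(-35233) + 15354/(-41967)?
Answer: 164291479/8957208844901 ≈ 1.8342e-5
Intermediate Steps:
L = 365992779/164291479 (L = 2 + (-20913/(-35233) + 15354/(-41967)) = 2 + (-20913*(-1/35233) + 15354*(-1/41967)) = 2 + (20913/35233 - 1706/4663) = 2 + 37409821/164291479 = 365992779/164291479 ≈ 2.2277)
1/(54518 + L) = 1/(54518 + 365992779/164291479) = 1/(8957208844901/164291479) = 164291479/8957208844901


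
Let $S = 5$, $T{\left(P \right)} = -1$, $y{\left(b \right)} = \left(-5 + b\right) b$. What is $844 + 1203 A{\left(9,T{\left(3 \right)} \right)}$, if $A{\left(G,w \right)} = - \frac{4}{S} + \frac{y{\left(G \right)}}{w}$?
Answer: $- \frac{217132}{5} \approx -43426.0$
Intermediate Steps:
$y{\left(b \right)} = b \left(-5 + b\right)$
$A{\left(G,w \right)} = - \frac{4}{5} + \frac{G \left(-5 + G\right)}{w}$
$844 + 1203 A{\left(9,T{\left(3 \right)} \right)} = 844 + 1203 \frac{\left(- \frac{4}{5}\right) \left(-1\right) + 9 \left(-5 + 9\right)}{-1} = 844 + 1203 \left(- (\frac{4}{5} + 9 \cdot 4)\right) = 844 + 1203 \left(- (\frac{4}{5} + 36)\right) = 844 + 1203 \left(\left(-1\right) \frac{184}{5}\right) = 844 + 1203 \left(- \frac{184}{5}\right) = 844 - \frac{221352}{5} = - \frac{217132}{5}$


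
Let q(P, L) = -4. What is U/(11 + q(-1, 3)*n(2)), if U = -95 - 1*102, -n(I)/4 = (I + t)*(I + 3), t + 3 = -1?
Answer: 197/149 ≈ 1.3221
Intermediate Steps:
t = -4 (t = -3 - 1 = -4)
n(I) = -4*(-4 + I)*(3 + I) (n(I) = -4*(I - 4)*(I + 3) = -4*(-4 + I)*(3 + I))
U = -197 (U = -95 - 102 = -197)
U/(11 + q(-1, 3)*n(2)) = -197/(11 - 4*(48 - 4*2² + 4*2)) = -197/(11 - 4*(48 - 4*4 + 8)) = -197/(11 - 4*(48 - 16 + 8)) = -197/(11 - 4*40) = -197/(11 - 160) = -197/(-149) = -197*(-1/149) = 197/149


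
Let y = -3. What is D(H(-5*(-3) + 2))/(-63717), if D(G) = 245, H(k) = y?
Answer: -245/63717 ≈ -0.0038451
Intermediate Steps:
H(k) = -3
D(H(-5*(-3) + 2))/(-63717) = 245/(-63717) = 245*(-1/63717) = -245/63717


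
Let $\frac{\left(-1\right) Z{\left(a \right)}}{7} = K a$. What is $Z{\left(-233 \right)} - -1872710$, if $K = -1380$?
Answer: $-378070$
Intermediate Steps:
$Z{\left(a \right)} = 9660 a$ ($Z{\left(a \right)} = - 7 \left(- 1380 a\right) = 9660 a$)
$Z{\left(-233 \right)} - -1872710 = 9660 \left(-233\right) - -1872710 = -2250780 + 1872710 = -378070$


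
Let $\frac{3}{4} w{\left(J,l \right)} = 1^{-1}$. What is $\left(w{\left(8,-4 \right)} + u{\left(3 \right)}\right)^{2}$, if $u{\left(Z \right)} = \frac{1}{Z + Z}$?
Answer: $\frac{9}{4} \approx 2.25$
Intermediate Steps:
$w{\left(J,l \right)} = \frac{4}{3}$ ($w{\left(J,l \right)} = \frac{4}{3 \cdot 1} = \frac{4}{3} \cdot 1 = \frac{4}{3}$)
$u{\left(Z \right)} = \frac{1}{2 Z}$
$\left(w{\left(8,-4 \right)} + u{\left(3 \right)}\right)^{2} = \left(\frac{4}{3} + \frac{1}{2 \cdot 3}\right)^{2} = \left(\frac{4}{3} + \frac{1}{2} \cdot \frac{1}{3}\right)^{2} = \left(\frac{4}{3} + \frac{1}{6}\right)^{2} = \left(\frac{3}{2}\right)^{2} = \frac{9}{4}$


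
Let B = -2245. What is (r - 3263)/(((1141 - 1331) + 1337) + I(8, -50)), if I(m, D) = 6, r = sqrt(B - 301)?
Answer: -3263/1153 + I*sqrt(2546)/1153 ≈ -2.83 + 0.043762*I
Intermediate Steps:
r = I*sqrt(2546) (r = sqrt(-2245 - 301) = sqrt(-2546) = I*sqrt(2546) ≈ 50.458*I)
(r - 3263)/(((1141 - 1331) + 1337) + I(8, -50)) = (I*sqrt(2546) - 3263)/(((1141 - 1331) + 1337) + 6) = (-3263 + I*sqrt(2546))/((-190 + 1337) + 6) = (-3263 + I*sqrt(2546))/(1147 + 6) = (-3263 + I*sqrt(2546))/1153 = (-3263 + I*sqrt(2546))*(1/1153) = -3263/1153 + I*sqrt(2546)/1153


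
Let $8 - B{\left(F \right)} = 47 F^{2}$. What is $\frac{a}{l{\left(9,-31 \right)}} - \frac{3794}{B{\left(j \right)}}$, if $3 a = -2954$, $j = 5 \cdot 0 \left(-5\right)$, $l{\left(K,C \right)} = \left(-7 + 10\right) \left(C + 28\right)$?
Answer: $- \frac{39403}{108} \approx -364.84$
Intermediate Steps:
$l{\left(K,C \right)} = 84 + 3 C$ ($l{\left(K,C \right)} = 3 \left(28 + C\right) = 84 + 3 C$)
$j = 0$ ($j = 0 \left(-5\right) = 0$)
$a = - \frac{2954}{3}$ ($a = \frac{1}{3} \left(-2954\right) = - \frac{2954}{3} \approx -984.67$)
$B{\left(F \right)} = 8 - 47 F^{2}$
$\frac{a}{l{\left(9,-31 \right)}} - \frac{3794}{B{\left(j \right)}} = - \frac{2954}{3 \left(84 + 3 \left(-31\right)\right)} - \frac{3794}{8 - 47 \cdot 0^{2}} = - \frac{2954}{3 \left(84 - 93\right)} - \frac{3794}{8 - 0} = - \frac{2954}{3 \left(-9\right)} - \frac{3794}{8 + 0} = \left(- \frac{2954}{3}\right) \left(- \frac{1}{9}\right) - \frac{3794}{8} = \frac{2954}{27} - \frac{1897}{4} = - \frac{39403}{108}$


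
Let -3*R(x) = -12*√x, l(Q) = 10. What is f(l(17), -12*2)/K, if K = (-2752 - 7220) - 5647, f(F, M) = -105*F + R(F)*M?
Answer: 1050/15619 + 96*√10/15619 ≈ 0.086662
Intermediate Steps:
R(x) = 4*√x (R(x) = -(-4)*√x = 4*√x)
f(F, M) = -105*F + 4*M*√F (f(F, M) = -105*F + (4*√F)*M = -105*F + 4*M*√F)
K = -15619 (K = -9972 - 5647 = -15619)
f(l(17), -12*2)/K = (-105*10 + 4*(-12*2)*√10)/(-15619) = (-1050 + 4*(-24)*√10)*(-1/15619) = (-1050 - 96*√10)*(-1/15619) = 1050/15619 + 96*√10/15619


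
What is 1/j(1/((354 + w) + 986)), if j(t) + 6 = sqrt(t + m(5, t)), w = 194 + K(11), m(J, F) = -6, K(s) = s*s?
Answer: -9930/69509 - I*sqrt(16432495)/69509 ≈ -0.14286 - 0.058319*I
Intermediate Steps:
K(s) = s**2
w = 315 (w = 194 + 11**2 = 194 + 121 = 315)
j(t) = -6 + sqrt(-6 + t) (j(t) = -6 + sqrt(t - 6) = -6 + sqrt(-6 + t))
1/j(1/((354 + w) + 986)) = 1/(-6 + sqrt(-6 + 1/((354 + 315) + 986))) = 1/(-6 + sqrt(-6 + 1/(669 + 986))) = 1/(-6 + sqrt(-6 + 1/1655)) = 1/(-6 + sqrt(-9929/1655)) = 1/(-6 + I*sqrt(16432495)/1655)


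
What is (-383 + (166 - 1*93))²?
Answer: 96100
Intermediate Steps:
(-383 + (166 - 1*93))² = (-383 + (166 - 93))² = (-383 + 73)² = (-310)² = 96100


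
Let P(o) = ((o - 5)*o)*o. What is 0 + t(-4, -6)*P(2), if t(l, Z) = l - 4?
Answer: 96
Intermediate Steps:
P(o) = o²*(-5 + o) (P(o) = ((-5 + o)*o)*o = (o*(-5 + o))*o = o²*(-5 + o))
t(l, Z) = -4 + l
0 + t(-4, -6)*P(2) = 0 + (-4 - 4)*(2²*(-5 + 2)) = 0 - 32*(-3) = 0 - 8*(-12) = 0 + 96 = 96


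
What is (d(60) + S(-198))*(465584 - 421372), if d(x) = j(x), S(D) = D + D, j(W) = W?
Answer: -14855232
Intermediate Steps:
S(D) = 2*D
d(x) = x
(d(60) + S(-198))*(465584 - 421372) = (60 + 2*(-198))*(465584 - 421372) = (60 - 396)*44212 = -336*44212 = -14855232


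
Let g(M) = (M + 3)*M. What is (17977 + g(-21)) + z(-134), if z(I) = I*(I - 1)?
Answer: 36445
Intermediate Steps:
g(M) = M*(3 + M) (g(M) = (3 + M)*M = M*(3 + M))
z(I) = I*(-1 + I)
(17977 + g(-21)) + z(-134) = (17977 - 21*(3 - 21)) - 134*(-1 - 134) = (17977 - 21*(-18)) - 134*(-135) = (17977 + 378) + 18090 = 18355 + 18090 = 36445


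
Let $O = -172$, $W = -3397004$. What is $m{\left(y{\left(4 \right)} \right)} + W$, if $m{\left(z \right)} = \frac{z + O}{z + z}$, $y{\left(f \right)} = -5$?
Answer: $- \frac{33969863}{10} \approx -3.397 \cdot 10^{6}$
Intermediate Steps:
$m{\left(z \right)} = \frac{-172 + z}{2 z}$ ($m{\left(z \right)} = \frac{z - 172}{z + z} = \frac{-172 + z}{2 z}$)
$m{\left(y{\left(4 \right)} \right)} + W = \frac{-172 - 5}{2 \left(-5\right)} - 3397004 = \frac{1}{2} \left(- \frac{1}{5}\right) \left(-177\right) - 3397004 = \frac{177}{10} - 3397004 = - \frac{33969863}{10}$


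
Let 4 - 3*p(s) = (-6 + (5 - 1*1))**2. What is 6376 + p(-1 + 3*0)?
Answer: 6376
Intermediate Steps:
p(s) = 0 (p(s) = 4/3 - (-6 + (5 - 1*1))**2/3 = 4/3 - (-6 + (5 - 1))**2/3 = 4/3 - (-6 + 4)**2/3 = 4/3 - 1/3*(-2)**2 = 4/3 - 1/3*4 = 4/3 - 4/3 = 0)
6376 + p(-1 + 3*0) = 6376 + 0 = 6376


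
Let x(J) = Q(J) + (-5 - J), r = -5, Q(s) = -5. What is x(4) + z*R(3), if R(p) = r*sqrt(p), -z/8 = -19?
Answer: -14 - 760*sqrt(3) ≈ -1330.4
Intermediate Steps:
z = 152 (z = -8*(-19) = 152)
R(p) = -5*sqrt(p)
x(J) = -10 - J (x(J) = -5 + (-5 - J) = -10 - J)
x(4) + z*R(3) = (-10 - 1*4) + 152*(-5*sqrt(3)) = (-10 - 4) - 760*sqrt(3) = -14 - 760*sqrt(3)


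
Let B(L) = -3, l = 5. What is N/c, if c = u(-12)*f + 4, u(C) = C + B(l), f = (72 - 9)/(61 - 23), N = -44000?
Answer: 1672000/793 ≈ 2108.4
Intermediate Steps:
f = 63/38 ≈ 1.6579
u(C) = -3 + C (u(C) = C - 3 = -3 + C)
c = -793/38 (c = (-3 - 12)*(63/38) + 4 = -15*63/38 + 4 = -945/38 + 4 = -793/38 ≈ -20.868)
N/c = -44000/(-793/38) = -44000*(-38/793) = 1672000/793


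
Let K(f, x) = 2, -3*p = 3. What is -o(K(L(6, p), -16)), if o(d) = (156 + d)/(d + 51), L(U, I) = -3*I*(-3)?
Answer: -158/53 ≈ -2.9811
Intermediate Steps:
p = -1 (p = -⅓*3 = -1)
L(U, I) = 9*I
o(d) = (156 + d)/(51 + d)
-o(K(L(6, p), -16)) = -(156 + 2)/(51 + 2) = -158/53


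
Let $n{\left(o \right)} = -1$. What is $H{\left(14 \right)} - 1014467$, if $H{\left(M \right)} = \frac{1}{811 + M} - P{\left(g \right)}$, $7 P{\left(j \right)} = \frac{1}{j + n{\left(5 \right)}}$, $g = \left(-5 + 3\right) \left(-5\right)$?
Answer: $- \frac{17575641029}{17325} \approx -1.0145 \cdot 10^{6}$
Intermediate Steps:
$g = 10$ ($g = \left(-2\right) \left(-5\right) = 10$)
$P{\left(j \right)} = \frac{1}{7 \left(-1 + j\right)}$ ($P{\left(j \right)} = \frac{1}{7 \left(j - 1\right)} = \frac{1}{7 \left(-1 + j\right)}$)
$H{\left(M \right)} = - \frac{1}{63} + \frac{1}{811 + M}$ ($H{\left(M \right)} = \frac{1}{811 + M} - \frac{1}{7 \left(-1 + 10\right)} = \frac{1}{811 + M} - \frac{1}{7 \cdot 9} = \frac{1}{811 + M} - \frac{1}{7} \cdot \frac{1}{9} = \frac{1}{811 + M} - \frac{1}{63} = - \frac{1}{63} + \frac{1}{811 + M}$)
$H{\left(14 \right)} - 1014467 = \frac{-748 - 14}{63 \left(811 + 14\right)} - 1014467 = \frac{-748 - 14}{63 \cdot 825} - 1014467 = \frac{1}{63} \cdot \frac{1}{825} \left(-762\right) - 1014467 = - \frac{254}{17325} - 1014467 = - \frac{17575641029}{17325}$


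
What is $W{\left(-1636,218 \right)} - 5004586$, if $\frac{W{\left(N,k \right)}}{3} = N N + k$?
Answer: $3025556$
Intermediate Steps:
$W{\left(N,k \right)} = 3 k + 3 N^{2}$ ($W{\left(N,k \right)} = 3 \left(N N + k\right) = 3 \left(N^{2} + k\right) = 3 \left(k + N^{2}\right) = 3 k + 3 N^{2}$)
$W{\left(-1636,218 \right)} - 5004586 = \left(3 \cdot 218 + 3 \left(-1636\right)^{2}\right) - 5004586 = \left(654 + 3 \cdot 2676496\right) - 5004586 = \left(654 + 8029488\right) - 5004586 = 8030142 - 5004586 = 3025556$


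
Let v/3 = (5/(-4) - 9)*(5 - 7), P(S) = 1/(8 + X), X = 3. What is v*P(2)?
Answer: 123/22 ≈ 5.5909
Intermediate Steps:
P(S) = 1/11 (P(S) = 1/(8 + 3) = 1/11)
v = 123/2 (v = 3*((5/(-4) - 9)*(5 - 7)) = 3*((5*(-¼) - 9)*(-2)) = 3*((-5/4 - 9)*(-2)) = 3*(-41/4*(-2)) = 3*(41/2) = 123/2 ≈ 61.500)
v*P(2) = (123/2)*(1/11) = 123/22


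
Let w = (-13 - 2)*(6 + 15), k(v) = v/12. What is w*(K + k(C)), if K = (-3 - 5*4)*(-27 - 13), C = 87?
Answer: -1168335/4 ≈ -2.9208e+5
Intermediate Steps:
k(v) = v/12 (k(v) = v*(1/12) = v/12)
K = 920 (K = (-3 - 20)*(-40) = -23*(-40) = 920)
w = -315 (w = -15*21 = -315)
w*(K + k(C)) = -315*(920 + (1/12)*87) = -315*(920 + 29/4) = -315*3709/4 = -1168335/4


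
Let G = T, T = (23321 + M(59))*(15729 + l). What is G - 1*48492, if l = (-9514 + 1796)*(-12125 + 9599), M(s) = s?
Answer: 456176413368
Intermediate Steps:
l = 19495668 (l = -7718*(-2526) = 19495668)
T = 456176461860 (T = (23321 + 59)*(15729 + 19495668) = 23380*19511397 = 456176461860)
G = 456176461860
G - 1*48492 = 456176461860 - 1*48492 = 456176461860 - 48492 = 456176413368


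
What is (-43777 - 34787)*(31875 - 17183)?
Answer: -1154262288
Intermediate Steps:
(-43777 - 34787)*(31875 - 17183) = -78564*14692 = -1154262288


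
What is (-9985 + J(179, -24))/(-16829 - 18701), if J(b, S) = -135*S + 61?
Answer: 3342/17765 ≈ 0.18812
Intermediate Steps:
J(b, S) = 61 - 135*S
(-9985 + J(179, -24))/(-16829 - 18701) = (-9985 + (61 - 135*(-24)))/(-16829 - 18701) = (-9985 + (61 + 3240))/(-35530) = (-9985 + 3301)*(-1/35530) = -6684*(-1/35530) = 3342/17765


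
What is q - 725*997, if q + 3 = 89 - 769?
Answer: -723508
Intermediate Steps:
q = -683 (q = -3 + (89 - 769) = -3 - 680 = -683)
q - 725*997 = -683 - 725*997 = -683 - 722825 = -723508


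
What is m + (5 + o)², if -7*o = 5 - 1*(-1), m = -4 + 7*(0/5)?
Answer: 645/49 ≈ 13.163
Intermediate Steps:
m = -4 (m = -4 + 7*(0*(⅕)) = -4 + 7*0 = -4 + 0 = -4)
o = -6/7 (o = -(5 - 1*(-1))/7 = -(5 + 1)/7 = -⅐*6 = -6/7 ≈ -0.85714)
m + (5 + o)² = -4 + (5 - 6/7)² = -4 + (29/7)² = -4 + 841/49 = 645/49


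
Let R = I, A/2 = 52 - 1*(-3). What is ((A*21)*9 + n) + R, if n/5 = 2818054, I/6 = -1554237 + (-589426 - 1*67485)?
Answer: 844172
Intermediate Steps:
A = 110 (A = 2*(52 - 1*(-3)) = 2*(52 + 3) = 2*55 = 110)
I = -13266888 (I = 6*(-1554237 + (-589426 - 1*67485)) = 6*(-1554237 + (-589426 - 67485)) = 6*(-1554237 - 656911) = 6*(-2211148) = -13266888)
n = 14090270 (n = 5*2818054 = 14090270)
R = -13266888
((A*21)*9 + n) + R = ((110*21)*9 + 14090270) - 13266888 = (2310*9 + 14090270) - 13266888 = (20790 + 14090270) - 13266888 = 14111060 - 13266888 = 844172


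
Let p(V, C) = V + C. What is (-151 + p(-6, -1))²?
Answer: 24964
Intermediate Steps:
p(V, C) = C + V
(-151 + p(-6, -1))² = (-151 + (-1 - 6))² = (-151 - 7)² = (-158)² = 24964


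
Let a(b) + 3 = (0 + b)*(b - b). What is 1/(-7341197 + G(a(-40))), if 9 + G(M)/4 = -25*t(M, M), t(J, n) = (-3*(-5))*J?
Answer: -1/7336733 ≈ -1.3630e-7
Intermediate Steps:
a(b) = -3 (a(b) = -3 + (0 + b)*(b - b) = -3 + b*0 = -3 + 0 = -3)
t(J, n) = 15*J
G(M) = -36 - 1500*M (G(M) = -36 + 4*(-375*M) = -36 - 1500*M)
1/(-7341197 + G(a(-40))) = 1/(-7341197 + (-36 - 1500*(-3))) = 1/(-7341197 + (-36 + 4500)) = 1/(-7341197 + 4464) = 1/(-7336733) = -1/7336733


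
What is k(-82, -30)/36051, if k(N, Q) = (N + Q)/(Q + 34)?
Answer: -28/36051 ≈ -0.00077668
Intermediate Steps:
k(N, Q) = (N + Q)/(34 + Q)
k(-82, -30)/36051 = ((-82 - 30)/(34 - 30))/36051 = (-112/4)*(1/36051) = ((¼)*(-112))*(1/36051) = -28*1/36051 = -28/36051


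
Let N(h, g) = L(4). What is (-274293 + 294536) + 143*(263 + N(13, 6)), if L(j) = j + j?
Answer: 58996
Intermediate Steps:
L(j) = 2*j
N(h, g) = 8 (N(h, g) = 2*4 = 8)
(-274293 + 294536) + 143*(263 + N(13, 6)) = (-274293 + 294536) + 143*(263 + 8) = 20243 + 143*271 = 20243 + 38753 = 58996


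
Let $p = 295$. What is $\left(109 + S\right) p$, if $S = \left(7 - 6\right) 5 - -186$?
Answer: $88500$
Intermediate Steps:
$S = 191$ ($S = 1 \cdot 5 + 186 = 5 + 186 = 191$)
$\left(109 + S\right) p = \left(109 + 191\right) 295 = 300 \cdot 295 = 88500$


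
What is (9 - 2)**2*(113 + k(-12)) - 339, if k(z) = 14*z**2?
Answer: 103982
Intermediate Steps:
(9 - 2)**2*(113 + k(-12)) - 339 = (9 - 2)**2*(113 + 14*(-12)**2) - 339 = 7**2*(113 + 14*144) - 339 = 49*(113 + 2016) - 339 = 49*2129 - 339 = 104321 - 339 = 103982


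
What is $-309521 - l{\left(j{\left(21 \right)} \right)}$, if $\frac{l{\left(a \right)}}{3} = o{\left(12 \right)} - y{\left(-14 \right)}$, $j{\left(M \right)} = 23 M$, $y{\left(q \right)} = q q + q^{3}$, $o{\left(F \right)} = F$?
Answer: $-317201$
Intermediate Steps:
$y{\left(q \right)} = q^{2} + q^{3}$
$l{\left(a \right)} = 7680$ ($l{\left(a \right)} = 3 \left(12 - \left(-14\right)^{2} \left(1 - 14\right)\right) = 3 \left(12 - 196 \left(-13\right)\right) = 3 \left(12 - -2548\right) = 3 \left(12 + 2548\right) = 3 \cdot 2560 = 7680$)
$-309521 - l{\left(j{\left(21 \right)} \right)} = -309521 - 7680 = -317201$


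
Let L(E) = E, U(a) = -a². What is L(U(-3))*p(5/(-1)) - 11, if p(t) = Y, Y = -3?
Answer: 16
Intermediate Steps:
p(t) = -3
L(U(-3))*p(5/(-1)) - 11 = -1*(-3)²*(-3) - 11 = -1*9*(-3) - 11 = -9*(-3) - 11 = 27 - 11 = 16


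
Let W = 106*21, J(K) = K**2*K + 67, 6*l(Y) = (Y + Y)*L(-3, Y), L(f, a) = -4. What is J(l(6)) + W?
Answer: 1781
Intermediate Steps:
l(Y) = -4*Y/3 (l(Y) = ((Y + Y)*(-4))/6 = ((2*Y)*(-4))/6 = (-8*Y)/6 = -4*Y/3)
J(K) = 67 + K**3 (J(K) = K**3 + 67 = 67 + K**3)
W = 2226
J(l(6)) + W = (67 + (-4/3*6)**3) + 2226 = (67 + (-8)**3) + 2226 = (67 - 512) + 2226 = -445 + 2226 = 1781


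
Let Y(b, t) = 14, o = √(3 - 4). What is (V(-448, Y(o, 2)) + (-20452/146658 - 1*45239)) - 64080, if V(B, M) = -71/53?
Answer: -424867154740/3886437 ≈ -1.0932e+5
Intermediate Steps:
o = I (o = √(-1) = I ≈ 1.0*I)
V(B, M) = -71/53 (V(B, M) = -71*1/53 = -71/53)
(V(-448, Y(o, 2)) + (-20452/146658 - 1*45239)) - 64080 = (-71/53 + (-20452/146658 - 1*45239)) - 64080 = (-71/53 + (-20452*1/146658 - 45239)) - 64080 = (-71/53 + (-10226/73329 - 45239)) - 64080 = (-71/53 - 3317340857/73329) - 64080 = -175824271780/3886437 - 64080 = -424867154740/3886437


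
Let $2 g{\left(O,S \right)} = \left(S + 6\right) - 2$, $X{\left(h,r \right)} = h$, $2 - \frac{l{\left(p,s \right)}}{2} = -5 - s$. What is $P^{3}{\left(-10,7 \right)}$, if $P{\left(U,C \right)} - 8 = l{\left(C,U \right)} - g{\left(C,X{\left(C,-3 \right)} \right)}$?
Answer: $- \frac{343}{8} \approx -42.875$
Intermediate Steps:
$l{\left(p,s \right)} = 14 + 2 s$ ($l{\left(p,s \right)} = 4 - 2 \left(-5 - s\right) = 4 + \left(10 + 2 s\right) = 14 + 2 s$)
$g{\left(O,S \right)} = 2 + \frac{S}{2}$ ($g{\left(O,S \right)} = \frac{\left(S + 6\right) - 2}{2} = \frac{\left(6 + S\right) - 2}{2} = \frac{4 + S}{2} = 2 + \frac{S}{2}$)
$P{\left(U,C \right)} = 20 + 2 U - \frac{C}{2}$ ($P{\left(U,C \right)} = 8 - \left(-12 + \frac{C}{2} - 2 U\right) = 8 + \left(12 + 2 U - \frac{C}{2}\right) = 20 + 2 U - \frac{C}{2}$)
$P^{3}{\left(-10,7 \right)} = \left(20 + 2 \left(-10\right) - \frac{7}{2}\right)^{3} = \left(20 - 20 - \frac{7}{2}\right)^{3} = \left(- \frac{7}{2}\right)^{3} = - \frac{343}{8}$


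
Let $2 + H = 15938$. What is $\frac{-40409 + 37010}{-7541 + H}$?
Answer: $- \frac{3399}{8395} \approx -0.40488$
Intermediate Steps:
$H = 15936$ ($H = -2 + 15938 = 15936$)
$\frac{-40409 + 37010}{-7541 + H} = \frac{-40409 + 37010}{-7541 + 15936} = - \frac{3399}{8395}$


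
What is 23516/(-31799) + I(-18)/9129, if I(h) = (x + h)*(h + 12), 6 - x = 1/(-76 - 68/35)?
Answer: -96566873333/131986582948 ≈ -0.73164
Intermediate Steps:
x = 16403/2728 (x = 6 - 1/(-76 - 68/35) = 6 - 1/(-2728/35) = 6 - 1*(-35/2728) = 6 + 35/2728 = 16403/2728 ≈ 6.0128)
I(h) = (12 + h)*(16403/2728 + h) (I(h) = (16403/2728 + h)*(h + 12) = (16403/2728 + h)*(12 + h) = (12 + h)*(16403/2728 + h))
23516/(-31799) + I(-18)/9129 = 23516/(-31799) + (49209/682 + (-18)² + (49139/2728)*(-18))/9129 = 23516*(-1/31799) + (49209/682 + 324 - 442251/1364)*(1/9129) = -23516/31799 + (98103/1364)*(1/9129) = -23516/31799 + 32701/4150652 = -96566873333/131986582948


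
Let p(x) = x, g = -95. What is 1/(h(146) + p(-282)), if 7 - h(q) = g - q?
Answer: -1/34 ≈ -0.029412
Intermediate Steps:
h(q) = 102 + q (h(q) = 7 - (-95 - q) = 7 + (95 + q) = 102 + q)
1/(h(146) + p(-282)) = 1/((102 + 146) - 282) = 1/(248 - 282) = 1/(-34) = -1/34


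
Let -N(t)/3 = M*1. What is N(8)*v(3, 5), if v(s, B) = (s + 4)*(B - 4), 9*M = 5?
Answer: -35/3 ≈ -11.667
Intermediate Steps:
M = 5/9 (M = (1/9)*5 = 5/9 ≈ 0.55556)
v(s, B) = (-4 + B)*(4 + s) (v(s, B) = (4 + s)*(-4 + B) = (-4 + B)*(4 + s))
N(t) = -5/3
N(8)*v(3, 5) = -5*(-16 - 4*3 + 4*5 + 5*3)/3 = -5*(-16 - 12 + 20 + 15)/3 = -5/3*7 = -35/3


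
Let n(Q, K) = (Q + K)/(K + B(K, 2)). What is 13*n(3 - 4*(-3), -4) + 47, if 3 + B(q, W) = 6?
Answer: -96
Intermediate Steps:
B(q, W) = 3 (B(q, W) = -3 + 6 = 3)
n(Q, K) = (K + Q)/(3 + K) (n(Q, K) = (Q + K)/(K + 3) = (K + Q)/(3 + K))
13*n(3 - 4*(-3), -4) + 47 = 13*((-4 + (3 - 4*(-3)))/(3 - 4)) + 47 = 13*((-4 + (3 + 12))/(-1)) + 47 = 13*(-(-4 + 15)) + 47 = 13*(-1*11) + 47 = 13*(-11) + 47 = -143 + 47 = -96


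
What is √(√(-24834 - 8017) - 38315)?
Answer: √(-38315 + 19*I*√91) ≈ 0.463 + 195.74*I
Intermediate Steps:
√(√(-24834 - 8017) - 38315) = √(√(-32851) - 38315) = √(19*I*√91 - 38315) = √(-38315 + 19*I*√91)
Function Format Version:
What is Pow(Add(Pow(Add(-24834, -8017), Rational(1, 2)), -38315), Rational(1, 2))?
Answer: Pow(Add(-38315, Mul(19, I, Pow(91, Rational(1, 2)))), Rational(1, 2)) ≈ Add(0.4630, Mul(195.74, I))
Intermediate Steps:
Pow(Add(Pow(Add(-24834, -8017), Rational(1, 2)), -38315), Rational(1, 2)) = Pow(Add(Pow(-32851, Rational(1, 2)), -38315), Rational(1, 2)) = Pow(Add(Mul(19, I, Pow(91, Rational(1, 2))), -38315), Rational(1, 2)) = Pow(Add(-38315, Mul(19, I, Pow(91, Rational(1, 2)))), Rational(1, 2))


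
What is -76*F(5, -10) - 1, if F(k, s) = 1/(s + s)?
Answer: 14/5 ≈ 2.8000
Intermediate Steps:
F(k, s) = 1/(2*s)
-76*F(5, -10) - 1 = -38/(-10) - 1 = -38*(-1)/10 - 1 = -76*(-1/20) - 1 = 19/5 - 1 = 14/5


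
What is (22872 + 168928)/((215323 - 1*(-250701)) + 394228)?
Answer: 47950/215063 ≈ 0.22296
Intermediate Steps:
(22872 + 168928)/((215323 - 1*(-250701)) + 394228) = 191800/((215323 + 250701) + 394228) = 191800/(466024 + 394228) = 191800/860252 = 191800*(1/860252) = 47950/215063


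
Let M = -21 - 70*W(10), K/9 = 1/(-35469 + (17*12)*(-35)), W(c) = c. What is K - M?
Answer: 10240360/14203 ≈ 721.00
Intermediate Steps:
K = -3/14203 (K = 9/(-35469 + (17*12)*(-35)) = 9/(-35469 + 204*(-35)) = 9/(-35469 - 7140) = 9/(-42609) = 9*(-1/42609) = -3/14203 ≈ -0.00021122)
M = -721 (M = -21 - 70*10 = -21 - 700 = -721)
K - M = -3/14203 - 1*(-721) = -3/14203 + 721 = 10240360/14203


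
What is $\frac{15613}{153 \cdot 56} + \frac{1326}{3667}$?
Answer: $\frac{68614039}{31418856} \approx 2.1838$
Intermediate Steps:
$\frac{15613}{153 \cdot 56} + \frac{1326}{3667} = \frac{15613}{8568} + 1326 \cdot \frac{1}{3667} = 15613 \cdot \frac{1}{8568} + \frac{1326}{3667} = \frac{15613}{8568} + \frac{1326}{3667} = \frac{68614039}{31418856}$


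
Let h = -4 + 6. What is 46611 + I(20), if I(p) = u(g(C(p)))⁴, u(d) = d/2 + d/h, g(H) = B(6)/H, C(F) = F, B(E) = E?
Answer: 466110081/10000 ≈ 46611.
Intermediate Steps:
h = 2
g(H) = 6/H
u(d) = d (u(d) = d/2 + d/2 = d)
I(p) = 1296/p⁴ (I(p) = (6/p)⁴ = 1296/p⁴)
46611 + I(20) = 46611 + 1296/20⁴ = 46611 + 1296*(1/160000) = 46611 + 81/10000 = 466110081/10000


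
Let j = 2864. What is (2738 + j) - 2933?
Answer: 2669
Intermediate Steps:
(2738 + j) - 2933 = (2738 + 2864) - 2933 = 5602 - 2933 = 2669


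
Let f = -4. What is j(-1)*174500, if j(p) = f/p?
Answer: 698000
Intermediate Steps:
j(p) = -4/p
j(-1)*174500 = -4/(-1)*174500 = -4*(-1)*174500 = 4*174500 = 698000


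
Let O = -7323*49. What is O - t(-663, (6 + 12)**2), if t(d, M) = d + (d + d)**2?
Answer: -2116440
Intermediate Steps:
t(d, M) = d + 4*d**2 (t(d, M) = d + (2*d)**2 = d + 4*d**2)
O = -358827
O - t(-663, (6 + 12)**2) = -358827 - (-663)*(1 + 4*(-663)) = -358827 - (-663)*(1 - 2652) = -358827 - (-663)*(-2651) = -358827 - 1*1757613 = -358827 - 1757613 = -2116440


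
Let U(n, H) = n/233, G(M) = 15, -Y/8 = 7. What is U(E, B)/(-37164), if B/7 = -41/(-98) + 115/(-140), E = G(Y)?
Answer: -5/2886404 ≈ -1.7323e-6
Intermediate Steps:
Y = -56 (Y = -8*7 = -56)
E = 15
B = -79/28 (B = 7*(-41/(-98) + 115/(-140)) = 7*(-41*(-1/98) + 115*(-1/140)) = 7*(41/98 - 23/28) = 7*(-79/196) = -79/28 ≈ -2.8214)
U(n, H) = n/233 (U(n, H) = n*(1/233) = n/233)
U(E, B)/(-37164) = ((1/233)*15)/(-37164) = (15/233)*(-1/37164) = -5/2886404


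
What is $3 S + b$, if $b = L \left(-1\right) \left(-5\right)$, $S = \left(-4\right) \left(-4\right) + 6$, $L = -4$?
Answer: $46$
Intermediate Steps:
$S = 22$ ($S = 16 + 6 = 22$)
$b = -20$ ($b = \left(-4\right) \left(-1\right) \left(-5\right) = 4 \left(-5\right) = -20$)
$3 S + b = 3 \cdot 22 - 20 = 66 - 20 = 46$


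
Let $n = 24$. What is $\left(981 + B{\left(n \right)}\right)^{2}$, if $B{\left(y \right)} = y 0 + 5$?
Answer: $972196$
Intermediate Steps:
$B{\left(y \right)} = 5$ ($B{\left(y \right)} = 0 + 5 = 5$)
$\left(981 + B{\left(n \right)}\right)^{2} = \left(981 + 5\right)^{2} = 986^{2} = 972196$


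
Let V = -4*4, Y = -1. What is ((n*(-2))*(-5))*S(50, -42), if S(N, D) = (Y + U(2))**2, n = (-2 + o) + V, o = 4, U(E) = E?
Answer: -140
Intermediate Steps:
V = -16
n = -14 (n = (-2 + 4) - 16 = 2 - 16 = -14)
S(N, D) = 1 (S(N, D) = (-1 + 2)**2 = 1**2 = 1)
((n*(-2))*(-5))*S(50, -42) = (-14*(-2)*(-5))*1 = (28*(-5))*1 = -140*1 = -140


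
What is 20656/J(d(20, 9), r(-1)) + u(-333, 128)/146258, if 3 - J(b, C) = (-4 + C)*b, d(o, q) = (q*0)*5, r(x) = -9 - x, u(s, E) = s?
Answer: 3021104249/438774 ≈ 6885.3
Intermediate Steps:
d(o, q) = 0 (d(o, q) = 0*5 = 0)
J(b, C) = 3 - b*(-4 + C) (J(b, C) = 3 - (-4 + C)*b = 3 - b*(-4 + C))
20656/J(d(20, 9), r(-1)) + u(-333, 128)/146258 = 20656/(3 + 4*0 - 1*(-9 - 1*(-1))*0) - 333/146258 = 20656/(3 + 0 - 1*(-9 + 1)*0) - 333*1/146258 = 20656/(3 + 0 - 1*(-8)*0) - 333/146258 = 20656/(3 + 0 + 0) - 333/146258 = 20656/3 - 333/146258 = 3021104249/438774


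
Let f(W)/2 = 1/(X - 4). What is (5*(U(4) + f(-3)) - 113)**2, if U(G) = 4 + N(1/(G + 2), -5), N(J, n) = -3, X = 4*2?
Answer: 44521/4 ≈ 11130.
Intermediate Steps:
X = 8
f(W) = 1/2 (f(W) = 2/(8 - 4) = 2/4 = 2*(1/4) = 1/2)
U(G) = 1 (U(G) = 4 - 3 = 1)
(5*(U(4) + f(-3)) - 113)**2 = (5*(1 + 1/2) - 113)**2 = (5*(3/2) - 113)**2 = (15/2 - 113)**2 = (-211/2)**2 = 44521/4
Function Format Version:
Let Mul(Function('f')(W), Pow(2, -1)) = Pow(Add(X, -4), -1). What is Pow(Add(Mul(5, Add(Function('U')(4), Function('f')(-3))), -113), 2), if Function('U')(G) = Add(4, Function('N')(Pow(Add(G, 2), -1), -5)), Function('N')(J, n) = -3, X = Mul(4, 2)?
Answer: Rational(44521, 4) ≈ 11130.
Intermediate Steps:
X = 8
Function('f')(W) = Rational(1, 2) (Function('f')(W) = Mul(2, Pow(Add(8, -4), -1)) = Mul(2, Pow(4, -1)) = Mul(2, Rational(1, 4)) = Rational(1, 2))
Function('U')(G) = 1 (Function('U')(G) = Add(4, -3) = 1)
Pow(Add(Mul(5, Add(Function('U')(4), Function('f')(-3))), -113), 2) = Pow(Add(Mul(5, Add(1, Rational(1, 2))), -113), 2) = Pow(Add(Mul(5, Rational(3, 2)), -113), 2) = Pow(Add(Rational(15, 2), -113), 2) = Pow(Rational(-211, 2), 2) = Rational(44521, 4)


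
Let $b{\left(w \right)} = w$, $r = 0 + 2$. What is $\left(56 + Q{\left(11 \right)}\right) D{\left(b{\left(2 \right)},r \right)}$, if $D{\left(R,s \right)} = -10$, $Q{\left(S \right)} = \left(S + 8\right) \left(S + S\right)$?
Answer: $-4740$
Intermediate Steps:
$r = 2$
$Q{\left(S \right)} = 2 S \left(8 + S\right)$ ($Q{\left(S \right)} = \left(8 + S\right) 2 S = 2 S \left(8 + S\right)$)
$\left(56 + Q{\left(11 \right)}\right) D{\left(b{\left(2 \right)},r \right)} = \left(56 + 2 \cdot 11 \left(8 + 11\right)\right) \left(-10\right) = \left(56 + 2 \cdot 11 \cdot 19\right) \left(-10\right) = \left(56 + 418\right) \left(-10\right) = 474 \left(-10\right) = -4740$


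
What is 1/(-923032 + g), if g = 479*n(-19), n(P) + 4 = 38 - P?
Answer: -1/897645 ≈ -1.1140e-6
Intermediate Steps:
n(P) = 34 - P (n(P) = -4 + (38 - P) = 34 - P)
g = 25387 (g = 479*(34 - 1*(-19)) = 479*(34 + 19) = 479*53 = 25387)
1/(-923032 + g) = 1/(-923032 + 25387) = 1/(-897645) = -1/897645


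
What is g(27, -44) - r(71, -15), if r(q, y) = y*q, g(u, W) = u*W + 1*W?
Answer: -167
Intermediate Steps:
g(u, W) = W + W*u (g(u, W) = W*u + W = W + W*u)
r(q, y) = q*y
g(27, -44) - r(71, -15) = -44*(1 + 27) - 71*(-15) = -44*28 - 1*(-1065) = -1232 + 1065 = -167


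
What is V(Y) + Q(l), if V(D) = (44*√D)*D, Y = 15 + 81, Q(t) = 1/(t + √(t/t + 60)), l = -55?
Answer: -55/2964 + 16896*√6 - √61/2964 ≈ 41387.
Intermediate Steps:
Q(t) = 1/(t + √61) (Q(t) = 1/(t + √(1 + 60)) = 1/(t + √61))
Y = 96
V(D) = 44*D^(3/2)
V(Y) + Q(l) = 44*96^(3/2) + 1/(-55 + √61) = 44*(384*√6) + 1/(-55 + √61) = 16896*√6 + 1/(-55 + √61) = 1/(-55 + √61) + 16896*√6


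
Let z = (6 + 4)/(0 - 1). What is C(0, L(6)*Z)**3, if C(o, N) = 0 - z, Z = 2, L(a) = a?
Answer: 1000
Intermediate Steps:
z = -10 (z = 10/(-1) = 10*(-1) = -10)
C(o, N) = 10 (C(o, N) = 0 - 1*(-10) = 0 + 10 = 10)
C(0, L(6)*Z)**3 = 10**3 = 1000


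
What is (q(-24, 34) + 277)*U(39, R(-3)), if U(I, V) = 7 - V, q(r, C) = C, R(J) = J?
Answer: 3110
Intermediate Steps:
(q(-24, 34) + 277)*U(39, R(-3)) = (34 + 277)*(7 - 1*(-3)) = 311*(7 + 3) = 311*10 = 3110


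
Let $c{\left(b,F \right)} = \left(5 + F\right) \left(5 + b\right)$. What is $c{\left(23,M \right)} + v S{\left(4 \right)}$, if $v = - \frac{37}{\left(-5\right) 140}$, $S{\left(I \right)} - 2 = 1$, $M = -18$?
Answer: $- \frac{254689}{700} \approx -363.84$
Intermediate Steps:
$S{\left(I \right)} = 3$ ($S{\left(I \right)} = 2 + 1 = 3$)
$v = \frac{37}{700}$ ($v = - \frac{37}{-700} = \left(-37\right) \left(- \frac{1}{700}\right) = \frac{37}{700} \approx 0.052857$)
$c{\left(23,M \right)} + v S{\left(4 \right)} = \left(25 + 5 \left(-18\right) + 5 \cdot 23 - 414\right) + \frac{37}{700} \cdot 3 = \left(25 - 90 + 115 - 414\right) + \frac{111}{700} = -364 + \frac{111}{700} = - \frac{254689}{700}$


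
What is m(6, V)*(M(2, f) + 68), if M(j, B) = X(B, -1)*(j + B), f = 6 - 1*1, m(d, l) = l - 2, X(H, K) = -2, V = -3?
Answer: -270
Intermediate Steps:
m(d, l) = -2 + l
f = 5 (f = 6 - 1 = 5)
M(j, B) = -2*B - 2*j (M(j, B) = -2*(j + B) = -2*(B + j) = -2*B - 2*j)
m(6, V)*(M(2, f) + 68) = (-2 - 3)*((-2*5 - 2*2) + 68) = -5*((-10 - 4) + 68) = -5*(-14 + 68) = -5*54 = -270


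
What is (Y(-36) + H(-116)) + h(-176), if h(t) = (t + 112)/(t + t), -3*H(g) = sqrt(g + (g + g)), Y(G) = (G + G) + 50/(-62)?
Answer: -24765/341 - 2*I*sqrt(87)/3 ≈ -72.625 - 6.2183*I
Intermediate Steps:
Y(G) = -25/31 + 2*G (Y(G) = 2*G + 50*(-1/62) = 2*G - 25/31 = -25/31 + 2*G)
H(g) = -sqrt(3)*sqrt(g)/3 (H(g) = -sqrt(g + (g + g))/3 = -sqrt(g + 2*g)/3 = -sqrt(3)*sqrt(g)/3)
h(t) = (112 + t)/(2*t) (h(t) = (112 + t)/((2*t)) = (112 + t)*(1/(2*t)) = (112 + t)/(2*t))
(Y(-36) + H(-116)) + h(-176) = ((-25/31 + 2*(-36)) - sqrt(3)*sqrt(-116)/3) + (1/2)*(112 - 176)/(-176) = ((-25/31 - 72) - sqrt(3)*2*I*sqrt(29)/3) + (1/2)*(-1/176)*(-64) = (-2257/31 - 2*I*sqrt(87)/3) + 2/11 = -24765/341 - 2*I*sqrt(87)/3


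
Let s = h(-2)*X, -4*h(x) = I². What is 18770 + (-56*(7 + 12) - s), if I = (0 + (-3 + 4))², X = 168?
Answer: 17748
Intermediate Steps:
I = 1 (I = (0 + 1)² = 1² = 1)
h(x) = -¼ (h(x) = -¼*1² = -¼*1 = -¼)
s = -42 (s = -¼*168 = -42)
18770 + (-56*(7 + 12) - s) = 18770 + (-56*(7 + 12) - 1*(-42)) = 18770 + (-56*19 + 42) = 18770 + (-1064 + 42) = 18770 - 1022 = 17748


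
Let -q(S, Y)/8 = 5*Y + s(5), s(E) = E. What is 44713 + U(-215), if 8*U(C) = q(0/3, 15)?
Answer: 44633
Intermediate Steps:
q(S, Y) = -40 - 40*Y (q(S, Y) = -8*(5*Y + 5) = -8*(5 + 5*Y) = -40 - 40*Y)
U(C) = -80 (U(C) = (-40 - 40*15)/8 = (-40 - 600)/8 = (⅛)*(-640) = -80)
44713 + U(-215) = 44713 - 80 = 44633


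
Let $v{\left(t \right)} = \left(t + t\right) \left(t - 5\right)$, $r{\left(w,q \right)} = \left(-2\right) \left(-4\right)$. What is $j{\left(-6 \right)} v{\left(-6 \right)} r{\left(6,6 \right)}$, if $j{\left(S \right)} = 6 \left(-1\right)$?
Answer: $-6336$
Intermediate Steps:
$r{\left(w,q \right)} = 8$
$j{\left(S \right)} = -6$
$v{\left(t \right)} = 2 t \left(-5 + t\right)$
$j{\left(-6 \right)} v{\left(-6 \right)} r{\left(6,6 \right)} = - 6 \cdot 2 \left(-6\right) \left(-5 - 6\right) 8 = - 6 \cdot 2 \left(-6\right) \left(-11\right) 8 = \left(-6\right) 132 \cdot 8 = \left(-792\right) 8 = -6336$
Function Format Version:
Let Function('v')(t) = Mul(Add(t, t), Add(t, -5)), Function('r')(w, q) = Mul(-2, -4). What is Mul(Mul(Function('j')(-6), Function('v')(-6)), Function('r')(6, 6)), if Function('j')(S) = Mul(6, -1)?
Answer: -6336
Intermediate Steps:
Function('r')(w, q) = 8
Function('j')(S) = -6
Function('v')(t) = Mul(2, t, Add(-5, t)) (Function('v')(t) = Mul(Mul(2, t), Add(-5, t)) = Mul(2, t, Add(-5, t)))
Mul(Mul(Function('j')(-6), Function('v')(-6)), Function('r')(6, 6)) = Mul(Mul(-6, Mul(2, -6, Add(-5, -6))), 8) = Mul(Mul(-6, Mul(2, -6, -11)), 8) = Mul(Mul(-6, 132), 8) = Mul(-792, 8) = -6336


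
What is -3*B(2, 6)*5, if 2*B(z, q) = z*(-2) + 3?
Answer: 15/2 ≈ 7.5000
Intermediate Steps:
B(z, q) = 3/2 - z (B(z, q) = (z*(-2) + 3)/2 = (-2*z + 3)/2 = (3 - 2*z)/2 = 3/2 - z)
-3*B(2, 6)*5 = -3*(3/2 - 1*2)*5 = -3*(3/2 - 2)*5 = -3*(-½)*5 = (3/2)*5 = 15/2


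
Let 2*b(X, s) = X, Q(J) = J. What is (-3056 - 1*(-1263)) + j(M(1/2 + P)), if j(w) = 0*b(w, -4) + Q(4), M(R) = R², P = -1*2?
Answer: -1789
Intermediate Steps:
b(X, s) = X/2
P = -2
j(w) = 4 (j(w) = 0*(w/2) + 4 = 0 + 4 = 4)
(-3056 - 1*(-1263)) + j(M(1/2 + P)) = (-3056 - 1*(-1263)) + 4 = (-3056 + 1263) + 4 = -1793 + 4 = -1789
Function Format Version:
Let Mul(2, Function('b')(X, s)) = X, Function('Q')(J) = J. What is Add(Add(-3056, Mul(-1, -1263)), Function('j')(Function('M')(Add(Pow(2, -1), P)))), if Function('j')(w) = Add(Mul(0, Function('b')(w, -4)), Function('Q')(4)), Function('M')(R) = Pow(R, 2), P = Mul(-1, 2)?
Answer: -1789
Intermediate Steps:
Function('b')(X, s) = Mul(Rational(1, 2), X)
P = -2
Function('j')(w) = 4 (Function('j')(w) = Add(Mul(0, Mul(Rational(1, 2), w)), 4) = Add(0, 4) = 4)
Add(Add(-3056, Mul(-1, -1263)), Function('j')(Function('M')(Add(Pow(2, -1), P)))) = Add(Add(-3056, Mul(-1, -1263)), 4) = Add(Add(-3056, 1263), 4) = Add(-1793, 4) = -1789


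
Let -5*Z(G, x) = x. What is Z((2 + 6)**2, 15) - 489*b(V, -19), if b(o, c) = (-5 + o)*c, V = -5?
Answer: -92913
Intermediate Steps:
Z(G, x) = -x/5
b(o, c) = c*(-5 + o)
Z((2 + 6)**2, 15) - 489*b(V, -19) = -1/5*15 - (-9291)*(-5 - 5) = -3 - (-9291)*(-10) = -3 - 489*190 = -3 - 92910 = -92913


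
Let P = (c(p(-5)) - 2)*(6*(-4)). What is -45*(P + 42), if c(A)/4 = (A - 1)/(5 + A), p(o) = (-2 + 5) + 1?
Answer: -2610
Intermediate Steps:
p(o) = 4 (p(o) = 3 + 1 = 4)
c(A) = 4*(-1 + A)/(5 + A) (c(A) = 4*((A - 1)/(5 + A)) = 4*((-1 + A)/(5 + A)) = 4*(-1 + A)/(5 + A))
P = 16 (P = (4*(-1 + 4)/(5 + 4) - 2)*(6*(-4)) = (4*3/9 - 2)*(-24) = (4*(⅑)*3 - 2)*(-24) = (4/3 - 2)*(-24) = -⅔*(-24) = 16)
-45*(P + 42) = -45*(16 + 42) = -45*58 = -2610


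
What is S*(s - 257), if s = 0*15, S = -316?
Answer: 81212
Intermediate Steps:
s = 0
S*(s - 257) = -316*(0 - 257) = -316*(-257) = 81212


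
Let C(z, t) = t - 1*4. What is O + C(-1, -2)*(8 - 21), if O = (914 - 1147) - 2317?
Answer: -2472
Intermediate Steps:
C(z, t) = -4 + t (C(z, t) = t - 4 = -4 + t)
O = -2550 (O = -233 - 2317 = -2550)
O + C(-1, -2)*(8 - 21) = -2550 + (-4 - 2)*(8 - 21) = -2550 - 6*(-13) = -2550 + 78 = -2472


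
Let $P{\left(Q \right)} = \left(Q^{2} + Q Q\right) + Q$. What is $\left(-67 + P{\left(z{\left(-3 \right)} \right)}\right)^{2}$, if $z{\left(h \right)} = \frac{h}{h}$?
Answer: $4096$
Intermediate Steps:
$z{\left(h \right)} = 1$
$P{\left(Q \right)} = Q + 2 Q^{2}$ ($P{\left(Q \right)} = \left(Q^{2} + Q^{2}\right) + Q = 2 Q^{2} + Q = Q + 2 Q^{2}$)
$\left(-67 + P{\left(z{\left(-3 \right)} \right)}\right)^{2} = \left(-67 + 1 \left(1 + 2 \cdot 1\right)\right)^{2} = \left(-67 + 1 \left(1 + 2\right)\right)^{2} = \left(-67 + 1 \cdot 3\right)^{2} = \left(-67 + 3\right)^{2} = \left(-64\right)^{2} = 4096$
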